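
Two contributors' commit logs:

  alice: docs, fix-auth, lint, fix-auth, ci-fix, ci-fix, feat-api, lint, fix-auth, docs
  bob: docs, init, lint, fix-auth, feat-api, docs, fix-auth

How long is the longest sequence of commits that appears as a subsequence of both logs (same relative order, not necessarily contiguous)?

Match docs [1,1]; then lint [3,3]; then fix-auth [4,4]; then feat-api [7,5]; then fix-auth [9,7] — 5 commits in the same relative order in both, and the DP table's final entry dp[10][7] is also 5, so no common subsequence is longer.

5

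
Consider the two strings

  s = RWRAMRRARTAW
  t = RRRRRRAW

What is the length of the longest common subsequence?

7

Let dp[i][j] be the LCS length of the first i characters of s and the first j characters of t. dp[i][j] = dp[i-1][j-1]+1 when the i-th and j-th characters match, else max(dp[i-1][j], dp[i][j-1]).
    ·  R  R  R  R  R  R  A  W
 ·  0  0  0  0  0  0  0  0  0
 R  0  1  1  1  1  1  1  1  1
 W  0  1  1  1  1  1  1  1  2
 R  0  1  2  2  2  2  2  2  2
 A  0  1  2  2  2  2  2  3  3
 M  0  1  2  2  2  2  2  3  3
 R  0  1  2  3  3  3  3  3  3
 R  0  1  2  3  4  4  4  4  4
 A  0  1  2  3  4  4  4  5  5
 R  0  1  2  3  4  5  5  5  5
 T  0  1  2  3  4  5  5  5  5
 A  0  1  2  3  4  5  5  6  6
 W  0  1  2  3  4  5  5  6  7
dp[12][8] = 7. One LCS (by backtracking along matches): RRRRRAW.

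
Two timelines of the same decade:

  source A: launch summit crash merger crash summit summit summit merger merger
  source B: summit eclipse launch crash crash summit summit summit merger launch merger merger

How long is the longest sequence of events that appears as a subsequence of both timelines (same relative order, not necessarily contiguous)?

One common subsequence of length 8: launch at source A[1]=source B[3]; then crash at source A[3]=source B[4]; then crash at source A[5]=source B[5]; then summit at source A[6]=source B[6]; then summit at source A[7]=source B[7]; then summit at source A[8]=source B[8]; then merger at source A[9]=source B[11]; then merger at source A[10]=source B[12]. The LCS DP gives dp[10][12] = 8, so this is optimal.

8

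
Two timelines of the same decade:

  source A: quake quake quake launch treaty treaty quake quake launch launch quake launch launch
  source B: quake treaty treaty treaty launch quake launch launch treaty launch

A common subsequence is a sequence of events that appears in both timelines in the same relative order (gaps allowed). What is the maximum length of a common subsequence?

Match quake (source A #1, source B #1); then treaty (source A #5, source B #3); then treaty (source A #6, source B #4); then quake (source A #8, source B #6); then launch (source A #9, source B #7); then launch (source A #10, source B #8); then launch (source A #13, source B #10) — 7 events in the same relative order in both. The LCS DP gives dp[13][10] = 7, so this is optimal.

7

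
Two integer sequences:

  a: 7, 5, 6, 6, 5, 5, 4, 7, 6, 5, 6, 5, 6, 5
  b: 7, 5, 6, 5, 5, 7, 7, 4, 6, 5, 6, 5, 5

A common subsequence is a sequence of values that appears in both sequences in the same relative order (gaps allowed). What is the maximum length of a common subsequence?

11

Match 7 [1,1], 5 [2,2], 6 [4,3], 5 [5,4], 5 [6,5], 4 [7,8], 6 [9,9], 5 [10,10], 6 [11,11], 5 [12,12], 5 [14,13] — 11 values in the same relative order in both. The LCS DP gives dp[14][13] = 11, so this is optimal.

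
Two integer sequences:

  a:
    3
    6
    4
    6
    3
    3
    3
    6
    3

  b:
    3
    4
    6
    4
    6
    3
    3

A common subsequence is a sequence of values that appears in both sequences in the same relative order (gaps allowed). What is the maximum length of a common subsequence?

Let dp[i][j] be the LCS length of the first i values of a and the first j values of b. dp[i][j] = dp[i-1][j-1]+1 when the i-th and j-th values match, else max(dp[i-1][j], dp[i][j-1]).
    ·  3  4  6  4  6  3  3
 ·  0  0  0  0  0  0  0  0
 3  0  1  1  1  1  1  1  1
 6  0  1  1  2  2  2  2  2
 4  0  1  2  2  3  3  3  3
 6  0  1  2  3  3  4  4  4
 3  0  1  2  3  3  4  5  5
 3  0  1  2  3  3  4  5  6
 3  0  1  2  3  3  4  5  6
 6  0  1  2  3  3  4  5  6
 3  0  1  2  3  3  4  5  6
dp[9][7] = 6. One LCS (by backtracking along matches): 3, 6, 4, 6, 3, 3.

6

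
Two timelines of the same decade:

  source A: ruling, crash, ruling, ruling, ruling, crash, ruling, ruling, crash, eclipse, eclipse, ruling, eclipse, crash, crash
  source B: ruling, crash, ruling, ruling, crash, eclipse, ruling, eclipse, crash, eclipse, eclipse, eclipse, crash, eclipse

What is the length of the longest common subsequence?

Pick ruling [1,1] → crash [2,2] → ruling [4,3] → ruling [5,4] → crash [6,5] → ruling [7,7] → crash [9,9] → eclipse [10,10] → eclipse [11,11] → eclipse [13,12] → crash [14,13]; all 11 events appear in both, in order. The LCS DP gives dp[15][14] = 11, so this is optimal.

11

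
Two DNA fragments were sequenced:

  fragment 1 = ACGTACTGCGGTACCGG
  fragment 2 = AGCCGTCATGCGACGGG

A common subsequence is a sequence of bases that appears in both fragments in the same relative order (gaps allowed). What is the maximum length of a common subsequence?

13

Taking A [1,1] → C [2,4] → G [3,5] → T [4,6] → A [5,8] → T [7,9] → G [8,10] → C [9,11] → G [11,12] → A [13,13] → C [14,14] → G [16,16] → G [17,17] gives a common subsequence of length 13. The LCS DP gives dp[17][17] = 13, so this is optimal.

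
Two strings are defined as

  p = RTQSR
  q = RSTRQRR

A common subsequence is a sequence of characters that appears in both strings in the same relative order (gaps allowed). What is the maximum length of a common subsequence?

4

Let dp[i][j] be the LCS length of the first i characters of p and the first j characters of q. dp[i][j] = dp[i-1][j-1]+1 when the i-th and j-th characters match, else max(dp[i-1][j], dp[i][j-1]).
    ·  R  S  T  R  Q  R  R
 ·  0  0  0  0  0  0  0  0
 R  0  1  1  1  1  1  1  1
 T  0  1  1  2  2  2  2  2
 Q  0  1  1  2  2  3  3  3
 S  0  1  2  2  2  3  3  3
 R  0  1  2  2  3  3  4  4
dp[5][7] = 4. One LCS (by backtracking along matches): RTQR.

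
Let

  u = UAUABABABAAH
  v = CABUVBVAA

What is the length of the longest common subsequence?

Taking A (u #2, v #2); then U (u #3, v #4); then B (u #5, v #6); then A (u #10, v #8); then A (u #11, v #9) gives a common subsequence of length 5, and the DP table's final entry dp[12][9] is also 5, so no common subsequence is longer.

5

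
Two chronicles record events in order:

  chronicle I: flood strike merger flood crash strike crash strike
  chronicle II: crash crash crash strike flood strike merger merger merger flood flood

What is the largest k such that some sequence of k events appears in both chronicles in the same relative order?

4

Pick flood [1,5], strike [2,6], merger [3,9], flood [4,11]; all 4 events appear in both, in order. The LCS DP gives dp[8][11] = 4, so this is optimal.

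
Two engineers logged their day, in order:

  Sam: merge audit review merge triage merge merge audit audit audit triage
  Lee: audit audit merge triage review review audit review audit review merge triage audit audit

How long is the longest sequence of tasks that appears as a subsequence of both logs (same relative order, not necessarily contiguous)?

Pick merge at Sam[1]=Lee[3], then audit at Sam[2]=Lee[9], then review at Sam[3]=Lee[10], then merge at Sam[4]=Lee[11], then triage at Sam[5]=Lee[12], then audit at Sam[9]=Lee[13], then audit at Sam[10]=Lee[14]; all 7 tasks appear in both, in order, and the DP table's final entry dp[11][14] is also 7, so no common subsequence is longer.

7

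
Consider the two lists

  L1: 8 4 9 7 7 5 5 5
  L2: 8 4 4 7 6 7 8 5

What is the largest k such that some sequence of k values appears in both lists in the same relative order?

5

One common subsequence of length 5: 8 at L1[1]=L2[1]; then 4 at L1[2]=L2[3]; then 7 at L1[4]=L2[4]; then 7 at L1[5]=L2[6]; then 5 at L1[8]=L2[8]. The LCS DP gives dp[8][8] = 5, so this is optimal.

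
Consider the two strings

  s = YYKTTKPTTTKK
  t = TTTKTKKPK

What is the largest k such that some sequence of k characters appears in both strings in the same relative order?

6

Let dp[i][j] be the LCS length of the first i characters of s and the first j characters of t. dp[i][j] = dp[i-1][j-1]+1 when the i-th and j-th characters match, else max(dp[i-1][j], dp[i][j-1]).
    ·  T  T  T  K  T  K  K  P  K
 ·  0  0  0  0  0  0  0  0  0  0
 Y  0  0  0  0  0  0  0  0  0  0
 Y  0  0  0  0  0  0  0  0  0  0
 K  0  0  0  0  1  1  1  1  1  1
 T  0  1  1  1  1  2  2  2  2  2
 T  0  1  2  2  2  2  2  2  2  2
 K  0  1  2  2  3  3  3  3  3  3
 P  0  1  2  2  3  3  3  3  4  4
 T  0  1  2  3  3  4  4  4  4  4
 T  0  1  2  3  3  4  4  4  4  4
 T  0  1  2  3  3  4  4  4  4  4
 K  0  1  2  3  4  4  5  5  5  5
 K  0  1  2  3  4  4  5  6  6  6
dp[12][9] = 6. One LCS (by backtracking along matches): TTKTKK.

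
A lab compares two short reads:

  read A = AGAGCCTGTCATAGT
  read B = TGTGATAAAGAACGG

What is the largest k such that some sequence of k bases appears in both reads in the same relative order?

One common subsequence of length 7: G (read A #2, read B #4); then A (read A #3, read B #5); then T (read A #7, read B #6); then G (read A #8, read B #10); then A (read A #11, read B #11); then A (read A #13, read B #12); then G (read A #14, read B #15), and the DP table's final entry dp[15][15] is also 7, so no common subsequence is longer.

7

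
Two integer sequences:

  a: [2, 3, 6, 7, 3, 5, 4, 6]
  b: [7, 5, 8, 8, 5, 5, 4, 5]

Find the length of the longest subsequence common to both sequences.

3

Let dp[i][j] be the LCS length of the first i values of a and the first j values of b. dp[i][j] = dp[i-1][j-1]+1 when the i-th and j-th values match, else max(dp[i-1][j], dp[i][j-1]).
    ·  7  5  8  8  5  5  4  5
 ·  0  0  0  0  0  0  0  0  0
 2  0  0  0  0  0  0  0  0  0
 3  0  0  0  0  0  0  0  0  0
 6  0  0  0  0  0  0  0  0  0
 7  0  1  1  1  1  1  1  1  1
 3  0  1  1  1  1  1  1  1  1
 5  0  1  2  2  2  2  2  2  2
 4  0  1  2  2  2  2  2  3  3
 6  0  1  2  2  2  2  2  3  3
dp[8][8] = 3. One LCS (by backtracking along matches): 7, 5, 4.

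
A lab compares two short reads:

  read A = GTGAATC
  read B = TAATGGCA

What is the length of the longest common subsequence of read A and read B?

Let dp[i][j] be the LCS length of the first i bases of read A and the first j bases of read B. dp[i][j] = dp[i-1][j-1]+1 when the i-th and j-th bases match, else max(dp[i-1][j], dp[i][j-1]).
    ·  T  A  A  T  G  G  C  A
 ·  0  0  0  0  0  0  0  0  0
 G  0  0  0  0  0  1  1  1  1
 T  0  1  1  1  1  1  1  1  1
 G  0  1  1  1  1  2  2  2  2
 A  0  1  2  2  2  2  2  2  3
 A  0  1  2  3  3  3  3  3  3
 T  0  1  2  3  4  4  4  4  4
 C  0  1  2  3  4  4  4  5  5
dp[7][8] = 5. One LCS (by backtracking along matches): TAATC.

5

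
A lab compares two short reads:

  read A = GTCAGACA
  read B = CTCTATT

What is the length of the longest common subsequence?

3

Let dp[i][j] be the LCS length of the first i bases of read A and the first j bases of read B. dp[i][j] = dp[i-1][j-1]+1 when the i-th and j-th bases match, else max(dp[i-1][j], dp[i][j-1]).
    ·  C  T  C  T  A  T  T
 ·  0  0  0  0  0  0  0  0
 G  0  0  0  0  0  0  0  0
 T  0  0  1  1  1  1  1  1
 C  0  1  1  2  2  2  2  2
 A  0  1  1  2  2  3  3  3
 G  0  1  1  2  2  3  3  3
 A  0  1  1  2  2  3  3  3
 C  0  1  1  2  2  3  3  3
 A  0  1  1  2  2  3  3  3
dp[8][7] = 3. One LCS (by backtracking along matches): TCA.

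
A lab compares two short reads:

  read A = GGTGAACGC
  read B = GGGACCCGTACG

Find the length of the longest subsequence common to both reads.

7

Let dp[i][j] be the LCS length of the first i bases of read A and the first j bases of read B. dp[i][j] = dp[i-1][j-1]+1 when the i-th and j-th bases match, else max(dp[i-1][j], dp[i][j-1]).
    ·  G  G  G  A  C  C  C  G  T  A  C  G
 ·  0  0  0  0  0  0  0  0  0  0  0  0  0
 G  0  1  1  1  1  1  1  1  1  1  1  1  1
 G  0  1  2  2  2  2  2  2  2  2  2  2  2
 T  0  1  2  2  2  2  2  2  2  3  3  3  3
 G  0  1  2  3  3  3  3  3  3  3  3  3  4
 A  0  1  2  3  4  4  4  4  4  4  4  4  4
 A  0  1  2  3  4  4  4  4  4  4  5  5  5
 C  0  1  2  3  4  5  5  5  5  5  5  6  6
 G  0  1  2  3  4  5  5  5  6  6  6  6  7
 C  0  1  2  3  4  5  6  6  6  6  6  7  7
dp[9][12] = 7. One LCS (by backtracking along matches): GGGAACG.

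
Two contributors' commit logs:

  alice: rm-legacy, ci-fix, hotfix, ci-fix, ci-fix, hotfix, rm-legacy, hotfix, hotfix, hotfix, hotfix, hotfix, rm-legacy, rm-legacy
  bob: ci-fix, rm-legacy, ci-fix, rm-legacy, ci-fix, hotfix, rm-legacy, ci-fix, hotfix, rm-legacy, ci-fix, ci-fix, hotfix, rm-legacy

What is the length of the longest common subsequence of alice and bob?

8

Match rm-legacy [1,4], then ci-fix [2,5], then hotfix [3,6], then ci-fix [5,8], then hotfix [6,9], then rm-legacy [7,10], then hotfix [12,13], then rm-legacy [14,14] — 8 commits in the same relative order in both. dp[14][14] = 8 confirms this is the maximum.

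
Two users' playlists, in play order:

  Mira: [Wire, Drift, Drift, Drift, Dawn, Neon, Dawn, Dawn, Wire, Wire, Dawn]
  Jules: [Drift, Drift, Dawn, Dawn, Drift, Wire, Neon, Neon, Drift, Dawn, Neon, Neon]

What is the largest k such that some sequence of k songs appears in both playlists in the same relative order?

6

Match Drift at Mira[3]=Jules[1]; then Drift at Mira[4]=Jules[2]; then Dawn at Mira[5]=Jules[3]; then Dawn at Mira[7]=Jules[4]; then Wire at Mira[9]=Jules[6]; then Dawn at Mira[11]=Jules[10] — 6 songs in the same relative order in both. Since dp[11][12] = 6, nothing longer is possible.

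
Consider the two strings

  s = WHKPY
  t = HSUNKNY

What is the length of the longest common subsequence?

3

Match H (s #2, t #1), K (s #3, t #5), Y (s #5, t #7) — 3 characters in the same relative order in both, and the DP table's final entry dp[5][7] is also 3, so no common subsequence is longer.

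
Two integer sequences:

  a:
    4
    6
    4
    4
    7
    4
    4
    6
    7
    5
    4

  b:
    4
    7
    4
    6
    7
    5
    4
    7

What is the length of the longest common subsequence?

One common subsequence of length 7: 4 [4,1], then 7 [5,2], then 4 [7,3], then 6 [8,4], then 7 [9,5], then 5 [10,6], then 4 [11,7]. Since dp[11][8] = 7, nothing longer is possible.

7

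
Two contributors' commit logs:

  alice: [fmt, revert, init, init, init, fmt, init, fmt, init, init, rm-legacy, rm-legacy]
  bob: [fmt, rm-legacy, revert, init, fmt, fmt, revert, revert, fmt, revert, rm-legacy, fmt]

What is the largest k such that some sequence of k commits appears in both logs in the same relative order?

6

Taking fmt at alice[1]=bob[1], revert at alice[2]=bob[3], init at alice[3]=bob[4], fmt at alice[6]=bob[6], fmt at alice[8]=bob[9], rm-legacy at alice[11]=bob[11] gives a common subsequence of length 6. Since dp[12][12] = 6, nothing longer is possible.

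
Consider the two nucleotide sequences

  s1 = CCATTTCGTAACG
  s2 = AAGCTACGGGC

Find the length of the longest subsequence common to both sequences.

6

Pick A [3,2], C [7,4], T [9,5], A [11,6], C [12,7], G [13,10]; all 6 bases appear in both, in order. The LCS DP gives dp[13][11] = 6, so this is optimal.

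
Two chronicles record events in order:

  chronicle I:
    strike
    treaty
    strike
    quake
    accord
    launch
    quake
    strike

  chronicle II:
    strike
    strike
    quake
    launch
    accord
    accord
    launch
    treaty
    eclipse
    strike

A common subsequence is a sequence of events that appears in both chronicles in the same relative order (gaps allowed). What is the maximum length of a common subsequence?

Taking strike [1,1], then strike [3,2], then quake [4,3], then accord [5,6], then launch [6,7], then strike [8,10] gives a common subsequence of length 6, and the DP table's final entry dp[8][10] is also 6, so no common subsequence is longer.

6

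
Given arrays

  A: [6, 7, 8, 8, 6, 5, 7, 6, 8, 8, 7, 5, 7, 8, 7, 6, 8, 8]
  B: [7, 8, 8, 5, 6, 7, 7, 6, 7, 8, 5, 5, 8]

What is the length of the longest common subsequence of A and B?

10

Taking 7 [2,1], 8 [3,2], 8 [4,3], 5 [6,4], 6 [8,5], 7 [11,6], 7 [13,7], 7 [15,9], 8 [17,10], 8 [18,13] gives a common subsequence of length 10. The LCS DP gives dp[18][13] = 10, so this is optimal.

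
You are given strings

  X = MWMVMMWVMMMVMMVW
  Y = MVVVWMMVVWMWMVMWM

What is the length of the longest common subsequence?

10

Taking M [1,1]; then W [2,5]; then M [3,7]; then V [4,9]; then M [6,11]; then W [7,12]; then M [11,13]; then V [12,14]; then M [13,15]; then M [14,17] gives a common subsequence of length 10. dp[16][17] = 10 confirms this is the maximum.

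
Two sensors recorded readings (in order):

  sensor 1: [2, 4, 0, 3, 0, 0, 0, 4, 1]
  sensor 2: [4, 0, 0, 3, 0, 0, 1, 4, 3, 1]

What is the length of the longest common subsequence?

7

Pick 4 at sensor 1[2]=sensor 2[1], 0 at sensor 1[3]=sensor 2[3], 3 at sensor 1[4]=sensor 2[4], 0 at sensor 1[5]=sensor 2[5], 0 at sensor 1[6]=sensor 2[6], 4 at sensor 1[8]=sensor 2[8], 1 at sensor 1[9]=sensor 2[10]; all 7 values appear in both, in order. dp[9][10] = 7 confirms this is the maximum.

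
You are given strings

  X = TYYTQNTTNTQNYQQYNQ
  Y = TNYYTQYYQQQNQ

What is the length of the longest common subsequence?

One common subsequence of length 10: T (X #1, Y #1); then Y (X #2, Y #3); then Y (X #3, Y #4); then T (X #4, Y #5); then Q (X #5, Y #6); then Q (X #11, Y #9); then Q (X #14, Y #10); then Q (X #15, Y #11); then N (X #17, Y #12); then Q (X #18, Y #13). dp[18][13] = 10 confirms this is the maximum.

10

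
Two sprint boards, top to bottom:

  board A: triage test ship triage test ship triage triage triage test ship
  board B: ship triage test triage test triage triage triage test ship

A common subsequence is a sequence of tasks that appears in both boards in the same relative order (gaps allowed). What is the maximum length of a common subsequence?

Pick triage [1,2], test [2,3], triage [4,4], test [5,5], triage [7,6], triage [8,7], triage [9,8], test [10,9], ship [11,10]; all 9 tasks appear in both, in order, and the DP table's final entry dp[11][10] is also 9, so no common subsequence is longer.

9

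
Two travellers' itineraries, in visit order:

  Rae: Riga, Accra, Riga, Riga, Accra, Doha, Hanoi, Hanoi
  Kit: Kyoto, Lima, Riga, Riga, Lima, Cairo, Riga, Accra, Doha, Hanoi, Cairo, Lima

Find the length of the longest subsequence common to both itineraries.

Taking Riga (Rae #1, Kit #3), then Riga (Rae #3, Kit #4), then Riga (Rae #4, Kit #7), then Accra (Rae #5, Kit #8), then Doha (Rae #6, Kit #9), then Hanoi (Rae #7, Kit #10) gives a common subsequence of length 6. Since dp[8][12] = 6, nothing longer is possible.

6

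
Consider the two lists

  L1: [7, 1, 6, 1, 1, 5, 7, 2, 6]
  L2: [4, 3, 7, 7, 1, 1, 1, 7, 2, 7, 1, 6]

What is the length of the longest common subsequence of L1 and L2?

One common subsequence of length 7: 7 at L1[1]=L2[4] → 1 at L1[2]=L2[5] → 1 at L1[4]=L2[6] → 1 at L1[5]=L2[7] → 7 at L1[7]=L2[8] → 2 at L1[8]=L2[9] → 6 at L1[9]=L2[12]. Since dp[9][12] = 7, nothing longer is possible.

7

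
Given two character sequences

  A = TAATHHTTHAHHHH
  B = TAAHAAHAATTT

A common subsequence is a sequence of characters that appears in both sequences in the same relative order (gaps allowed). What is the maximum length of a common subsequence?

7

Pick T [1,1]; then A [2,2]; then A [3,3]; then H [5,4]; then H [6,7]; then T [7,11]; then T [8,12]; all 7 characters appear in both, in order. Since dp[14][12] = 7, nothing longer is possible.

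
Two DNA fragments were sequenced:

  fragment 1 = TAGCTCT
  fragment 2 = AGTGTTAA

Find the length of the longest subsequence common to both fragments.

Pick T at fragment 1[1]=fragment 2[3], G at fragment 1[3]=fragment 2[4], T at fragment 1[5]=fragment 2[5], T at fragment 1[7]=fragment 2[6]; all 4 bases appear in both, in order. Since dp[7][8] = 4, nothing longer is possible.

4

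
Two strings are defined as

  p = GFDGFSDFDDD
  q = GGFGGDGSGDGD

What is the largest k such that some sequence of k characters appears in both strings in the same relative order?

Let dp[i][j] be the LCS length of the first i characters of p and the first j characters of q. dp[i][j] = dp[i-1][j-1]+1 when the i-th and j-th characters match, else max(dp[i-1][j], dp[i][j-1]).
    ·  G  G  F  G  G  D  G  S  G  D  G  D
 ·  0  0  0  0  0  0  0  0  0  0  0  0  0
 G  0  1  1  1  1  1  1  1  1  1  1  1  1
 F  0  1  1  2  2  2  2  2  2  2  2  2  2
 D  0  1  1  2  2  2  3  3  3  3  3  3  3
 G  0  1  2  2  3  3  3  4  4  4  4  4  4
 F  0  1  2  3  3  3  3  4  4  4  4  4  4
 S  0  1  2  3  3  3  3  4  5  5  5  5  5
 D  0  1  2  3  3  3  4  4  5  5  6  6  6
 F  0  1  2  3  3  3  4  4  5  5  6  6  6
 D  0  1  2  3  3  3  4  4  5  5  6  6  7
 D  0  1  2  3  3  3  4  4  5  5  6  6  7
 D  0  1  2  3  3  3  4  4  5  5  6  6  7
dp[11][12] = 7. One LCS (by backtracking along matches): GFDGSDD.

7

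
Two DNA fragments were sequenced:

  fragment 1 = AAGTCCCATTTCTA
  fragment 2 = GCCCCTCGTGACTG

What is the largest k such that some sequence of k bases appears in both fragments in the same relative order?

Pick G [3,1], then C [5,3], then C [6,4], then C [7,5], then T [9,6], then T [10,9], then C [12,12], then T [13,13]; all 8 bases appear in both, in order. The LCS DP gives dp[14][14] = 8, so this is optimal.

8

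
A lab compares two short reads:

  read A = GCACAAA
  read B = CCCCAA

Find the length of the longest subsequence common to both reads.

One common subsequence of length 4: C at read A[2]=read B[3]; then C at read A[4]=read B[4]; then A at read A[6]=read B[5]; then A at read A[7]=read B[6]. Since dp[7][6] = 4, nothing longer is possible.

4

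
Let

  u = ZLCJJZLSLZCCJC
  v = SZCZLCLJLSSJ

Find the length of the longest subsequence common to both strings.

Match Z at u[1]=v[4], L at u[2]=v[5], C at u[3]=v[6], J at u[5]=v[8], L at u[7]=v[9], S at u[8]=v[11], J at u[13]=v[12] — 7 characters in the same relative order in both. Since dp[14][12] = 7, nothing longer is possible.

7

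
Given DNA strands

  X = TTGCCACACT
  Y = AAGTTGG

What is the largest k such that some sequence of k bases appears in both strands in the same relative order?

3

Taking T at X[1]=Y[4], then T at X[2]=Y[5], then G at X[3]=Y[7] gives a common subsequence of length 3. Since dp[10][7] = 3, nothing longer is possible.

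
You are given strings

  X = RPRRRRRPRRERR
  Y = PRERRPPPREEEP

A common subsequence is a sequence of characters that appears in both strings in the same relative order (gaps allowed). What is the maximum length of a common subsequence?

7

Match P (X #2, Y #1) → R (X #3, Y #2) → R (X #4, Y #4) → R (X #5, Y #5) → P (X #8, Y #8) → R (X #9, Y #9) → E (X #11, Y #12) — 7 characters in the same relative order in both. dp[13][13] = 7 confirms this is the maximum.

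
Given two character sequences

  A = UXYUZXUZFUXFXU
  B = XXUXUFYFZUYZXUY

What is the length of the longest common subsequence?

8

Taking U at A[1]=B[3], then X at A[2]=B[4], then Y at A[3]=B[7], then Z at A[5]=B[9], then U at A[7]=B[10], then Z at A[8]=B[12], then X at A[13]=B[13], then U at A[14]=B[14] gives a common subsequence of length 8. The LCS DP gives dp[14][15] = 8, so this is optimal.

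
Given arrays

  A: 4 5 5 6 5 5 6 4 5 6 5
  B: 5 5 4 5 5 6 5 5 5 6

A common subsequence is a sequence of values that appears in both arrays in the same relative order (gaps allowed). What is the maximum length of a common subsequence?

8

Let dp[i][j] be the LCS length of the first i values of A and the first j values of B. dp[i][j] = dp[i-1][j-1]+1 when the i-th and j-th values match, else max(dp[i-1][j], dp[i][j-1]).
    ·  5  5  4  5  5  6  5  5  5  6
 ·  0  0  0  0  0  0  0  0  0  0  0
 4  0  0  0  1  1  1  1  1  1  1  1
 5  0  1  1  1  2  2  2  2  2  2  2
 5  0  1  2  2  2  3  3  3  3  3  3
 6  0  1  2  2  2  3  4  4  4  4  4
 5  0  1  2  2  3  3  4  5  5  5  5
 5  0  1  2  2  3  4  4  5  6  6  6
 6  0  1  2  2  3  4  5  5  6  6  7
 4  0  1  2  3  3  4  5  5  6  6  7
 5  0  1  2  3  4  4  5  6  6  7  7
 6  0  1  2  3  4  4  5  6  6  7  8
 5  0  1  2  3  4  5  5  6  7  7  8
dp[11][10] = 8. One LCS (by backtracking along matches): 4, 5, 5, 6, 5, 5, 5, 6.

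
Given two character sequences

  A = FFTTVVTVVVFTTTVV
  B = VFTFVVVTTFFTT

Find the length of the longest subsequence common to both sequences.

8

Match F at A[1]=B[2], F at A[2]=B[4], V at A[5]=B[6], V at A[6]=B[7], T at A[7]=B[9], F at A[11]=B[11], T at A[13]=B[12], T at A[14]=B[13] — 8 characters in the same relative order in both. dp[16][13] = 8 confirms this is the maximum.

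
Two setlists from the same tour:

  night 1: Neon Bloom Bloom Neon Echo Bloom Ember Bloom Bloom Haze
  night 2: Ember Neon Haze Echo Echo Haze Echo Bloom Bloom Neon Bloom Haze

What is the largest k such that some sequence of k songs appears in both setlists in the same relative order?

Pick Neon [1,2], Bloom [2,8], Bloom [3,9], Neon [4,10], Bloom [9,11], Haze [10,12]; all 6 songs appear in both, in order. The LCS DP gives dp[10][12] = 6, so this is optimal.

6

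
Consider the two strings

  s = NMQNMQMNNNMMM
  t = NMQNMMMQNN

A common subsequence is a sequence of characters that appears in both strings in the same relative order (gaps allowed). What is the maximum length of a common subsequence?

Let dp[i][j] be the LCS length of the first i characters of s and the first j characters of t. dp[i][j] = dp[i-1][j-1]+1 when the i-th and j-th characters match, else max(dp[i-1][j], dp[i][j-1]).
    ·  N  M  Q  N  M  M  M  Q  N  N
 ·  0  0  0  0  0  0  0  0  0  0  0
 N  0  1  1  1  1  1  1  1  1  1  1
 M  0  1  2  2  2  2  2  2  2  2  2
 Q  0  1  2  3  3  3  3  3  3  3  3
 N  0  1  2  3  4  4  4  4  4  4  4
 M  0  1  2  3  4  5  5  5  5  5  5
 Q  0  1  2  3  4  5  5  5  6  6  6
 M  0  1  2  3  4  5  6  6  6  6  6
 N  0  1  2  3  4  5  6  6  6  7  7
 N  0  1  2  3  4  5  6  6  6  7  8
 N  0  1  2  3  4  5  6  6  6  7  8
 M  0  1  2  3  4  5  6  7  7  7  8
 M  0  1  2  3  4  5  6  7  7  7  8
 M  0  1  2  3  4  5  6  7  7  7  8
dp[13][10] = 8. One LCS (by backtracking along matches): NMQNMQNN.

8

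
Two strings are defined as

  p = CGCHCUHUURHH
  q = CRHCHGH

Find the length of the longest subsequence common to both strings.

One common subsequence of length 5: C (p #1, q #1); then H (p #4, q #3); then C (p #5, q #4); then H (p #7, q #5); then H (p #12, q #7). The LCS DP gives dp[12][7] = 5, so this is optimal.

5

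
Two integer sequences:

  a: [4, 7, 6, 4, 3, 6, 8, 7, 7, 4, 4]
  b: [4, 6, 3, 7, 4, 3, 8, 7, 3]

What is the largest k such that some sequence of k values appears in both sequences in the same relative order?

Let dp[i][j] be the LCS length of the first i values of a and the first j values of b. dp[i][j] = dp[i-1][j-1]+1 when the i-th and j-th values match, else max(dp[i-1][j], dp[i][j-1]).
    ·  4  6  3  7  4  3  8  7  3
 ·  0  0  0  0  0  0  0  0  0  0
 4  0  1  1  1  1  1  1  1  1  1
 7  0  1  1  1  2  2  2  2  2  2
 6  0  1  2  2  2  2  2  2  2  2
 4  0  1  2  2  2  3  3  3  3  3
 3  0  1  2  3  3  3  4  4  4  4
 6  0  1  2  3  3  3  4  4  4  4
 8  0  1  2  3  3  3  4  5  5  5
 7  0  1  2  3  4  4  4  5  6  6
 7  0  1  2  3  4  4  4  5  6  6
 4  0  1  2  3  4  5  5  5  6  6
 4  0  1  2  3  4  5  5  5  6  6
dp[11][9] = 6. One LCS (by backtracking along matches): 4, 7, 4, 3, 8, 7.

6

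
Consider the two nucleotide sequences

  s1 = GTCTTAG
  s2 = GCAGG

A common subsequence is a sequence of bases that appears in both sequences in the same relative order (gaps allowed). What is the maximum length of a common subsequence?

Let dp[i][j] be the LCS length of the first i bases of s1 and the first j bases of s2. dp[i][j] = dp[i-1][j-1]+1 when the i-th and j-th bases match, else max(dp[i-1][j], dp[i][j-1]).
    ·  G  C  A  G  G
 ·  0  0  0  0  0  0
 G  0  1  1  1  1  1
 T  0  1  1  1  1  1
 C  0  1  2  2  2  2
 T  0  1  2  2  2  2
 T  0  1  2  2  2  2
 A  0  1  2  3  3  3
 G  0  1  2  3  4  4
dp[7][5] = 4. One LCS (by backtracking along matches): GCAG.

4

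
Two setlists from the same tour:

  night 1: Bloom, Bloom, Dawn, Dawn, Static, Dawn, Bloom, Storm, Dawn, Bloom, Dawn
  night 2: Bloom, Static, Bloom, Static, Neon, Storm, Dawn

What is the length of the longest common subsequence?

5

Match Bloom [1,1], Bloom [2,3], Static [5,4], Storm [8,6], Dawn [11,7] — 5 songs in the same relative order in both, and the DP table's final entry dp[11][7] is also 5, so no common subsequence is longer.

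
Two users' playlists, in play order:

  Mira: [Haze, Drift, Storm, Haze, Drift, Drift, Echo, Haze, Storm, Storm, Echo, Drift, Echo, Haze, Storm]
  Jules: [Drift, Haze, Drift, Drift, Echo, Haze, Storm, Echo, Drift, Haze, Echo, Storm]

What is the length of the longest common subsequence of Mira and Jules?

11

Taking Drift at Mira[2]=Jules[1], Haze at Mira[4]=Jules[2], Drift at Mira[5]=Jules[3], Drift at Mira[6]=Jules[4], Echo at Mira[7]=Jules[5], Haze at Mira[8]=Jules[6], Storm at Mira[10]=Jules[7], Echo at Mira[11]=Jules[8], Drift at Mira[12]=Jules[9], Echo at Mira[13]=Jules[11], Storm at Mira[15]=Jules[12] gives a common subsequence of length 11. Since dp[15][12] = 11, nothing longer is possible.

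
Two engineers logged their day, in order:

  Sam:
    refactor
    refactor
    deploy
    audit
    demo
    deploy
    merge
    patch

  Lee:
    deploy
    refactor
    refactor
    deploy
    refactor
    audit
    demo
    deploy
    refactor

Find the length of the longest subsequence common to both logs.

Taking refactor (Sam #1, Lee #2); then refactor (Sam #2, Lee #3); then deploy (Sam #3, Lee #4); then audit (Sam #4, Lee #6); then demo (Sam #5, Lee #7); then deploy (Sam #6, Lee #8) gives a common subsequence of length 6, and the DP table's final entry dp[8][9] is also 6, so no common subsequence is longer.

6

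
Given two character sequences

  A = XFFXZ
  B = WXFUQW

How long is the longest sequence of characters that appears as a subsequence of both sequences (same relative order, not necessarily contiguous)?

2

Let dp[i][j] be the LCS length of the first i characters of A and the first j characters of B. dp[i][j] = dp[i-1][j-1]+1 when the i-th and j-th characters match, else max(dp[i-1][j], dp[i][j-1]).
    ·  W  X  F  U  Q  W
 ·  0  0  0  0  0  0  0
 X  0  0  1  1  1  1  1
 F  0  0  1  2  2  2  2
 F  0  0  1  2  2  2  2
 X  0  0  1  2  2  2  2
 Z  0  0  1  2  2  2  2
dp[5][6] = 2. One LCS (by backtracking along matches): XF.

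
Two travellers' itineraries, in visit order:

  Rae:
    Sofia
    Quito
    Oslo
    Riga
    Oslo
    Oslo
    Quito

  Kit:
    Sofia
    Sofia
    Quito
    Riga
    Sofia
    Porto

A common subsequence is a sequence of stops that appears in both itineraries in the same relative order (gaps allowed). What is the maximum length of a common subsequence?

3

Pick Sofia at Rae[1]=Kit[2], Quito at Rae[2]=Kit[3], Riga at Rae[4]=Kit[4]; all 3 stops appear in both, in order. The LCS DP gives dp[7][6] = 3, so this is optimal.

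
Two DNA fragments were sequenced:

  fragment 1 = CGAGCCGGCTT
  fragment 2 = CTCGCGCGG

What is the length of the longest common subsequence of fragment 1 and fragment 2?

6

Let dp[i][j] be the LCS length of the first i bases of fragment 1 and the first j bases of fragment 2. dp[i][j] = dp[i-1][j-1]+1 when the i-th and j-th bases match, else max(dp[i-1][j], dp[i][j-1]).
    ·  C  T  C  G  C  G  C  G  G
 ·  0  0  0  0  0  0  0  0  0  0
 C  0  1  1  1  1  1  1  1  1  1
 G  0  1  1  1  2  2  2  2  2  2
 A  0  1  1  1  2  2  2  2  2  2
 G  0  1  1  1  2  2  3  3  3  3
 C  0  1  1  2  2  3  3  4  4  4
 C  0  1  1  2  2  3  3  4  4  4
 G  0  1  1  2  3  3  4  4  5  5
 G  0  1  1  2  3  3  4  4  5  6
 C  0  1  1  2  3  4  4  5  5  6
 T  0  1  2  2  3  4  4  5  5  6
 T  0  1  2  2  3  4  4  5  5  6
dp[11][9] = 6. One LCS (by backtracking along matches): CGGCGG.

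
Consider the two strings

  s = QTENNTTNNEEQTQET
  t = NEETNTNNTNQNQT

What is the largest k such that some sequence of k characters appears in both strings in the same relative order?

8

Match T at s[2]=t[6]; then N at s[4]=t[7]; then N at s[5]=t[8]; then T at s[7]=t[9]; then N at s[8]=t[10]; then N at s[9]=t[12]; then Q at s[14]=t[13]; then T at s[16]=t[14] — 8 characters in the same relative order in both. dp[16][14] = 8 confirms this is the maximum.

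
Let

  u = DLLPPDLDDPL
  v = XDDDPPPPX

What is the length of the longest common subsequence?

4

Let dp[i][j] be the LCS length of the first i characters of u and the first j characters of v. dp[i][j] = dp[i-1][j-1]+1 when the i-th and j-th characters match, else max(dp[i-1][j], dp[i][j-1]).
    ·  X  D  D  D  P  P  P  P  X
 ·  0  0  0  0  0  0  0  0  0  0
 D  0  0  1  1  1  1  1  1  1  1
 L  0  0  1  1  1  1  1  1  1  1
 L  0  0  1  1  1  1  1  1  1  1
 P  0  0  1  1  1  2  2  2  2  2
 P  0  0  1  1  1  2  3  3  3  3
 D  0  0  1  2  2  2  3  3  3  3
 L  0  0  1  2  2  2  3  3  3  3
 D  0  0  1  2  3  3  3  3  3  3
 D  0  0  1  2  3  3  3  3  3  3
 P  0  0  1  2  3  4  4  4  4  4
 L  0  0  1  2  3  4  4  4  4  4
dp[11][9] = 4. One LCS (by backtracking along matches): DPPP.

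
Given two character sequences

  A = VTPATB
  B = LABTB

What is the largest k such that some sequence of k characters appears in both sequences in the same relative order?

3

Let dp[i][j] be the LCS length of the first i characters of A and the first j characters of B. dp[i][j] = dp[i-1][j-1]+1 when the i-th and j-th characters match, else max(dp[i-1][j], dp[i][j-1]).
    ·  L  A  B  T  B
 ·  0  0  0  0  0  0
 V  0  0  0  0  0  0
 T  0  0  0  0  1  1
 P  0  0  0  0  1  1
 A  0  0  1  1  1  1
 T  0  0  1  1  2  2
 B  0  0  1  2  2  3
dp[6][5] = 3. One LCS (by backtracking along matches): ATB.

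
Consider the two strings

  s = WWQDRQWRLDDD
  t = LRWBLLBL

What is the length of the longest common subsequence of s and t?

Pick R [5,2], W [7,3], L [9,8]; all 3 characters appear in both, in order. Since dp[12][8] = 3, nothing longer is possible.

3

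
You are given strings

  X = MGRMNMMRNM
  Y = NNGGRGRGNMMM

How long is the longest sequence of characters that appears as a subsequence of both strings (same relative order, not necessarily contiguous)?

6

Let dp[i][j] be the LCS length of the first i characters of X and the first j characters of Y. dp[i][j] = dp[i-1][j-1]+1 when the i-th and j-th characters match, else max(dp[i-1][j], dp[i][j-1]).
    ·  N  N  G  G  R  G  R  G  N  M  M  M
 ·  0  0  0  0  0  0  0  0  0  0  0  0  0
 M  0  0  0  0  0  0  0  0  0  0  1  1  1
 G  0  0  0  1  1  1  1  1  1  1  1  1  1
 R  0  0  0  1  1  2  2  2  2  2  2  2  2
 M  0  0  0  1  1  2  2  2  2  2  3  3  3
 N  0  1  1  1  1  2  2  2  2  3  3  3  3
 M  0  1  1  1  1  2  2  2  2  3  4  4  4
 M  0  1  1  1  1  2  2  2  2  3  4  5  5
 R  0  1  1  1  1  2  2  3  3  3  4  5  5
 N  0  1  2  2  2  2  2  3  3  4  4  5  5
 M  0  1  2  2  2  2  2  3  3  4  5  5  6
dp[10][12] = 6. One LCS (by backtracking along matches): GRNMMM.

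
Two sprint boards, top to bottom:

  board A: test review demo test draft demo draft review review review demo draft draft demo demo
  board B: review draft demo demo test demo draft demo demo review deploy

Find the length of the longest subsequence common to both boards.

7

Taking review [2,1]; then demo [3,4]; then test [4,5]; then demo [6,6]; then draft [7,7]; then demo [11,8]; then demo [14,9] gives a common subsequence of length 7. The LCS DP gives dp[15][11] = 7, so this is optimal.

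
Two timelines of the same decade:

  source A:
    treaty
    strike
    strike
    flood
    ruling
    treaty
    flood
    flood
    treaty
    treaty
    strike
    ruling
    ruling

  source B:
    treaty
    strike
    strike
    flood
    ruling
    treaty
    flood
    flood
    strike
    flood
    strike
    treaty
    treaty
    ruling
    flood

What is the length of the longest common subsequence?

Pick treaty [1,1] → strike [2,2] → strike [3,3] → flood [4,4] → ruling [5,5] → treaty [6,6] → flood [7,8] → flood [8,10] → treaty [9,12] → treaty [10,13] → ruling [12,14]; all 11 events appear in both, in order. Since dp[13][15] = 11, nothing longer is possible.

11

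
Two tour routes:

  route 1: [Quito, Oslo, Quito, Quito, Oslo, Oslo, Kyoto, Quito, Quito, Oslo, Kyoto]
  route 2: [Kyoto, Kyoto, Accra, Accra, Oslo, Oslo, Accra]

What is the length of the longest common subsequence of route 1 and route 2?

2

Taking Oslo at route 1[2]=route 2[5], then Oslo at route 1[5]=route 2[6] gives a common subsequence of length 2. dp[11][7] = 2 confirms this is the maximum.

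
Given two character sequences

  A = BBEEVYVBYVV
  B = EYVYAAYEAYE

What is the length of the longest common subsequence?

4

Pick E (A #3, B #1), V (A #5, B #3), Y (A #6, B #7), Y (A #9, B #10); all 4 characters appear in both, in order. The LCS DP gives dp[11][11] = 4, so this is optimal.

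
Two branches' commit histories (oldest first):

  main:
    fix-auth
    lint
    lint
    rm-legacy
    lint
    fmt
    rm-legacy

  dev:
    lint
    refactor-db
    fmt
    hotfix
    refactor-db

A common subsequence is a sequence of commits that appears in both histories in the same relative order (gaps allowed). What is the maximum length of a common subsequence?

Taking lint [2,1], then fmt [6,3] gives a common subsequence of length 2. Since dp[7][5] = 2, nothing longer is possible.

2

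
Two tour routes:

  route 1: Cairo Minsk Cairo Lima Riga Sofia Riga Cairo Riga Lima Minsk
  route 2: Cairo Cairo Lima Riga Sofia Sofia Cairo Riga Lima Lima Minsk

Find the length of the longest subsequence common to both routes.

9

One common subsequence of length 9: Cairo [1,1] → Cairo [3,2] → Lima [4,3] → Riga [5,4] → Sofia [6,6] → Cairo [8,7] → Riga [9,8] → Lima [10,10] → Minsk [11,11]. Since dp[11][11] = 9, nothing longer is possible.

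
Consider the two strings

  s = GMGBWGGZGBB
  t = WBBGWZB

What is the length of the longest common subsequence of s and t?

One common subsequence of length 4: G at s[3]=t[4] → W at s[5]=t[5] → Z at s[8]=t[6] → B at s[11]=t[7]. dp[11][7] = 4 confirms this is the maximum.

4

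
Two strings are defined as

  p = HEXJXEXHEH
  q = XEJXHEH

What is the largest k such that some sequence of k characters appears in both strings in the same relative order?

Match E at p[2]=q[2]; then J at p[4]=q[3]; then X at p[7]=q[4]; then H at p[8]=q[5]; then E at p[9]=q[6]; then H at p[10]=q[7] — 6 characters in the same relative order in both. Since dp[10][7] = 6, nothing longer is possible.

6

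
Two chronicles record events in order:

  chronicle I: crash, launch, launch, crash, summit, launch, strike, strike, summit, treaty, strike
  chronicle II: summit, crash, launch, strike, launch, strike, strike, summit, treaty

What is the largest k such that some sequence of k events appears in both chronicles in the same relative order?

Match crash [1,2], then launch [2,3], then launch [6,5], then strike [7,6], then strike [8,7], then summit [9,8], then treaty [10,9] — 7 events in the same relative order in both, and the DP table's final entry dp[11][9] is also 7, so no common subsequence is longer.

7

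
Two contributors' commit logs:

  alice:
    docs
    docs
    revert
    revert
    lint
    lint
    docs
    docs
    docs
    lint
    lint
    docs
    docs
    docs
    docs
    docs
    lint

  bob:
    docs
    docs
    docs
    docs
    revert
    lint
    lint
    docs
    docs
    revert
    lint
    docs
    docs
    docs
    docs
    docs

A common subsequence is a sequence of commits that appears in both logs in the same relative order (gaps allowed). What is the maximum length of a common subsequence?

13

Match docs at alice[1]=bob[3]; then docs at alice[2]=bob[4]; then revert at alice[4]=bob[5]; then lint at alice[5]=bob[6]; then lint at alice[6]=bob[7]; then docs at alice[7]=bob[8]; then docs at alice[8]=bob[9]; then lint at alice[11]=bob[11]; then docs at alice[12]=bob[12]; then docs at alice[13]=bob[13]; then docs at alice[14]=bob[14]; then docs at alice[15]=bob[15]; then docs at alice[16]=bob[16] — 13 commits in the same relative order in both, and the DP table's final entry dp[17][16] is also 13, so no common subsequence is longer.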